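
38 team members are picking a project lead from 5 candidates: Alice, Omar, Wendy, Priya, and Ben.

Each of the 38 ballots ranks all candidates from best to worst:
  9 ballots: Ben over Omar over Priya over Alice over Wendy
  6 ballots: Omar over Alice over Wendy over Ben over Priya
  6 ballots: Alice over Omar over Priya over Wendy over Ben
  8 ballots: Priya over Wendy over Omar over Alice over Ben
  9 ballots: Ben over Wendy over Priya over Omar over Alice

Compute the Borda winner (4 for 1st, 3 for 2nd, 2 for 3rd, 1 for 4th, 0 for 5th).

Alice: 9×1 + 6×3 + 6×4 + 8×1 + 9×0 = 59
Omar: 9×3 + 6×4 + 6×3 + 8×2 + 9×1 = 94
Wendy: 9×0 + 6×2 + 6×1 + 8×3 + 9×3 = 69
Priya: 9×2 + 6×0 + 6×2 + 8×4 + 9×2 = 80
Ben: 9×4 + 6×1 + 6×0 + 8×0 + 9×4 = 78

Omar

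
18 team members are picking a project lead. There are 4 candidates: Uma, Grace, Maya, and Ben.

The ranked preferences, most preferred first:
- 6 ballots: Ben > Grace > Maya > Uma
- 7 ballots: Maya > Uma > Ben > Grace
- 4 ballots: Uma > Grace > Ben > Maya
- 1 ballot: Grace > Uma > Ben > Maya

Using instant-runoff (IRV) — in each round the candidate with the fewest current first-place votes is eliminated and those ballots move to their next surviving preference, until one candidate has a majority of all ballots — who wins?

Ben

Round 1: Uma 4, Grace 1, Maya 7, Ben 6. Grace eliminated.
Round 2: Uma 5, Maya 7, Ben 6. Uma eliminated.
Round 3: Maya 7, Ben 11. Ben has a majority (≥10).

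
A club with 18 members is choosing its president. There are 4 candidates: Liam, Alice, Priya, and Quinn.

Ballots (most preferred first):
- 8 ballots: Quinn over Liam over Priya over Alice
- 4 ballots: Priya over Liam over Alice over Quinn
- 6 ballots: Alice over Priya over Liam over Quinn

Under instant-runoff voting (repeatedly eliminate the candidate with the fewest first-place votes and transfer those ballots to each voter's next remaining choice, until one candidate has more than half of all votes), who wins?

Alice

Round 1: Liam 0, Alice 6, Priya 4, Quinn 8. Liam eliminated.
Round 2: Alice 6, Priya 4, Quinn 8. Priya eliminated.
Round 3: Alice 10, Quinn 8. Alice has a majority (≥10).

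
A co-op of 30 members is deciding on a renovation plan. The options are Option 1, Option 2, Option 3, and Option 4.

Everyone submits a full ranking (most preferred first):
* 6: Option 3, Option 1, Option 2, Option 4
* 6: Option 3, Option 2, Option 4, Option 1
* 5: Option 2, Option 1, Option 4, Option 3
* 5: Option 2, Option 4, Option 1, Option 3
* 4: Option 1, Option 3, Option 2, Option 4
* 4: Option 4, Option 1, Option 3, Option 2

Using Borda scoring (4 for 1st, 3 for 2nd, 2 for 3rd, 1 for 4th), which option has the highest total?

Option 2

Option 1: 6×3 + 6×1 + 5×3 + 5×2 + 4×4 + 4×3 = 77
Option 2: 6×2 + 6×3 + 5×4 + 5×4 + 4×2 + 4×1 = 82
Option 3: 6×4 + 6×4 + 5×1 + 5×1 + 4×3 + 4×2 = 78
Option 4: 6×1 + 6×2 + 5×2 + 5×3 + 4×1 + 4×4 = 63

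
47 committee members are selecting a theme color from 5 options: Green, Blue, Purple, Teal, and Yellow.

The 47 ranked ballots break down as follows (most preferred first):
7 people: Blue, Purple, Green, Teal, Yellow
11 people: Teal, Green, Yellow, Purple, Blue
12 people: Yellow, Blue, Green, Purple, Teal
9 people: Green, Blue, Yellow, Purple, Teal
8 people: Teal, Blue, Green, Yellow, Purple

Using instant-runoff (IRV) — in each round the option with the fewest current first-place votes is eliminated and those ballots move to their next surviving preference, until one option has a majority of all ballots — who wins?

Green

Round 1: Green 9, Blue 7, Purple 0, Teal 19, Yellow 12. Purple eliminated.
Round 2: Green 9, Blue 7, Teal 19, Yellow 12. Blue eliminated.
Round 3: Green 16, Teal 19, Yellow 12. Yellow eliminated.
Round 4: Green 28, Teal 19. Green has a majority (≥24).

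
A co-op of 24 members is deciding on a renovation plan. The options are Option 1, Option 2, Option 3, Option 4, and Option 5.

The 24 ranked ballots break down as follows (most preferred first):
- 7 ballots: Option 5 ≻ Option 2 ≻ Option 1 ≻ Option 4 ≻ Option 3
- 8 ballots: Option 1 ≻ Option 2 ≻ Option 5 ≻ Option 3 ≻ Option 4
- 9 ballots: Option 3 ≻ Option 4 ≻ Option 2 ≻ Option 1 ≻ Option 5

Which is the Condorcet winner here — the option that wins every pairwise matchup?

Option 2 vs Option 1: 16–8
Option 2 vs Option 3: 15–9
Option 2 vs Option 4: 15–9
Option 2 vs Option 5: 17–7
Option 2 beats every other option.

Option 2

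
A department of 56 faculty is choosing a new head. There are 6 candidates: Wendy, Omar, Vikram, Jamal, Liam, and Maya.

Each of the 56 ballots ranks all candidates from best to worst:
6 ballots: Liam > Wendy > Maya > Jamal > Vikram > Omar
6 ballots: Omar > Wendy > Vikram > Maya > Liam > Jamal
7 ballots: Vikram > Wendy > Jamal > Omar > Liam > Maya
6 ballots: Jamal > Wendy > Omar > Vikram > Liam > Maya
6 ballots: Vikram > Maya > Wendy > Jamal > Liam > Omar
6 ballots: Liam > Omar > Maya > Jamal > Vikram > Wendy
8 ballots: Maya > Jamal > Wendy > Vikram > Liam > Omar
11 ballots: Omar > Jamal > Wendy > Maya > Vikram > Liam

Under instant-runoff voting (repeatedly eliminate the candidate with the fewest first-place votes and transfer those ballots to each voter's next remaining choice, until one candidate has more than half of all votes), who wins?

Omar

Round 1: Wendy 0, Omar 17, Vikram 13, Jamal 6, Liam 12, Maya 8. Wendy eliminated.
Round 2: Omar 17, Vikram 13, Jamal 6, Liam 12, Maya 8. Jamal eliminated.
Round 3: Omar 23, Vikram 13, Liam 12, Maya 8. Maya eliminated.
Round 4: Omar 23, Vikram 21, Liam 12. Liam eliminated.
Round 5: Omar 29, Vikram 27. Omar has a majority (≥29).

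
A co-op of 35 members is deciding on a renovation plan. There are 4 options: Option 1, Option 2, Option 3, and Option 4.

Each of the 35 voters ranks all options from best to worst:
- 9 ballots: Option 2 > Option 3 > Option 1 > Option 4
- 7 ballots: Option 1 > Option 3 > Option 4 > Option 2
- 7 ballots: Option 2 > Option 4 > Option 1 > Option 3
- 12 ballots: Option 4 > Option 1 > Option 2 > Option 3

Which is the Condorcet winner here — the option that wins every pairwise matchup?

Option 4

Option 4 vs Option 1: 19–16
Option 4 vs Option 2: 19–16
Option 4 vs Option 3: 19–16
Option 4 beats every other option.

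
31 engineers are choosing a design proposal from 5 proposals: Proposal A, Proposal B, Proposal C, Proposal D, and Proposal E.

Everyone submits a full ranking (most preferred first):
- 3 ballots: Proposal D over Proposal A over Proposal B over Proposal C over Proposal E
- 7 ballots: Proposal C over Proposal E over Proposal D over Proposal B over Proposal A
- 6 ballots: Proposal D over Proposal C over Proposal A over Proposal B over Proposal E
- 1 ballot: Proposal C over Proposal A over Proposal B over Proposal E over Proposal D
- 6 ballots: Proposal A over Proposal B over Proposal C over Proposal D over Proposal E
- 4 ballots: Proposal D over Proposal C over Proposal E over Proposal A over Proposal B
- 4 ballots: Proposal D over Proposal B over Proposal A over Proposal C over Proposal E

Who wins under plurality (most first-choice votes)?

Proposal D

First-place votes: Proposal A 6, Proposal B 0, Proposal C 8, Proposal D 17, Proposal E 0.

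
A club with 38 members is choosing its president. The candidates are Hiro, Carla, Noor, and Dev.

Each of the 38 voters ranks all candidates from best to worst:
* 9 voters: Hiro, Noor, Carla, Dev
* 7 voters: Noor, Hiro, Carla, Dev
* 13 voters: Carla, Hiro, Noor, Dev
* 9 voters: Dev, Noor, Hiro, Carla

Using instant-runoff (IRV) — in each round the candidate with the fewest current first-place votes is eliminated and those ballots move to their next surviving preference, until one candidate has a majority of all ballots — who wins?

Round 1: Hiro 9, Carla 13, Noor 7, Dev 9. Noor eliminated.
Round 2: Hiro 16, Carla 13, Dev 9. Dev eliminated.
Round 3: Hiro 25, Carla 13. Hiro has a majority (≥20).

Hiro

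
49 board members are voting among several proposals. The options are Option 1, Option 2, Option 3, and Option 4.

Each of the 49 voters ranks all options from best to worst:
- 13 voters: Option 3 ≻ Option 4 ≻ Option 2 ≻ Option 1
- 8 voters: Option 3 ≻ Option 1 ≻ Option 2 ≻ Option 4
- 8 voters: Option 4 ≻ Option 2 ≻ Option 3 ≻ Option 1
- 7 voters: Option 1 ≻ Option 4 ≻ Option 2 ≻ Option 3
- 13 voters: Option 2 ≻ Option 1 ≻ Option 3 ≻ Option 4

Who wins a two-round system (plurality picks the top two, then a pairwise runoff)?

Round 1 first-place votes: Option 1 7, Option 2 13, Option 3 21, Option 4 8. Option 3 and Option 2 advance.
Runoff: Option 3 is ranked above Option 2 on 21 ballots, Option 2 above Option 3 on 28.

Option 2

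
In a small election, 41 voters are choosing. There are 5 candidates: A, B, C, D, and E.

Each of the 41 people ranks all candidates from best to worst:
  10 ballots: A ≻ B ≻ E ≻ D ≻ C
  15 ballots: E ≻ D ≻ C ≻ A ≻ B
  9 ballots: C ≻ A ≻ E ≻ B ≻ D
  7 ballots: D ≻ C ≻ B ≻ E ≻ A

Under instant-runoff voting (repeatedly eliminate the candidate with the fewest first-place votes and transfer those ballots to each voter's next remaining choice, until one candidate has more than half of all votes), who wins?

E

Round 1: A 10, B 0, C 9, D 7, E 15. B eliminated.
Round 2: A 10, C 9, D 7, E 15. D eliminated.
Round 3: A 10, C 16, E 15. A eliminated.
Round 4: C 16, E 25. E has a majority (≥21).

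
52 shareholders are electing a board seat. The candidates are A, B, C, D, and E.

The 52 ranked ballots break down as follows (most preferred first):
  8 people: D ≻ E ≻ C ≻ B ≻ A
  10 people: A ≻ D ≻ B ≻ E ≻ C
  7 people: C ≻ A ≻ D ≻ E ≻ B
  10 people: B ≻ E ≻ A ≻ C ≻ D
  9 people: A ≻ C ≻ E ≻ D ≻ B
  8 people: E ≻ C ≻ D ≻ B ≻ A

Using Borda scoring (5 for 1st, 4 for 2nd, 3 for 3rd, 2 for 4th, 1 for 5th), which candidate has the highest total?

A: 8×1 + 10×5 + 7×4 + 10×3 + 9×5 + 8×1 = 169
B: 8×2 + 10×3 + 7×1 + 10×5 + 9×1 + 8×2 = 128
C: 8×3 + 10×1 + 7×5 + 10×2 + 9×4 + 8×4 = 157
D: 8×5 + 10×4 + 7×3 + 10×1 + 9×2 + 8×3 = 153
E: 8×4 + 10×2 + 7×2 + 10×4 + 9×3 + 8×5 = 173

E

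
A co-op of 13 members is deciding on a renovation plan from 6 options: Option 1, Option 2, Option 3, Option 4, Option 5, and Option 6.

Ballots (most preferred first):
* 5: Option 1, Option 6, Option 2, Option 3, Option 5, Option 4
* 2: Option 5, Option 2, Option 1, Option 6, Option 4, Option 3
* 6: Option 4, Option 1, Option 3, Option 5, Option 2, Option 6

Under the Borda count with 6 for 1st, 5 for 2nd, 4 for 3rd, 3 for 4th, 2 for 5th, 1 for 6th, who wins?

Option 1: 5×6 + 2×4 + 6×5 = 68
Option 2: 5×4 + 2×5 + 6×2 = 42
Option 3: 5×3 + 2×1 + 6×4 = 41
Option 4: 5×1 + 2×2 + 6×6 = 45
Option 5: 5×2 + 2×6 + 6×3 = 40
Option 6: 5×5 + 2×3 + 6×1 = 37

Option 1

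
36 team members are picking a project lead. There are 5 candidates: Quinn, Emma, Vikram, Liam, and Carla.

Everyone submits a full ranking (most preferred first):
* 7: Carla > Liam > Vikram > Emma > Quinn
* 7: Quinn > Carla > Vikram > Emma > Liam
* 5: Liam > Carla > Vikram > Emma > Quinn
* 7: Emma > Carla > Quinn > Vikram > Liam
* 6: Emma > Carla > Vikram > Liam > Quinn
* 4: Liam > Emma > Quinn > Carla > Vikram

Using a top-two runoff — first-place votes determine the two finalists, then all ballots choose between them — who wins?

Emma

Round 1 first-place votes: Quinn 7, Emma 13, Vikram 0, Liam 9, Carla 7. Emma and Liam advance.
Runoff: Emma is ranked above Liam on 20 ballots, Liam above Emma on 16.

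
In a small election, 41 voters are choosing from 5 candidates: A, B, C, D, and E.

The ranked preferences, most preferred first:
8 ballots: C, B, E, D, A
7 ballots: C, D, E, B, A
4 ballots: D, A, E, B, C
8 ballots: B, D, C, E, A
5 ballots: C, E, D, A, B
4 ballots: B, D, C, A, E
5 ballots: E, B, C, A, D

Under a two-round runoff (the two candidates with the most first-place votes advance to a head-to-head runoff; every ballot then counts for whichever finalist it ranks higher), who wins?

B

Round 1 first-place votes: A 0, B 12, C 20, D 4, E 5. C and B advance.
Runoff: C is ranked above B on 20 ballots, B above C on 21.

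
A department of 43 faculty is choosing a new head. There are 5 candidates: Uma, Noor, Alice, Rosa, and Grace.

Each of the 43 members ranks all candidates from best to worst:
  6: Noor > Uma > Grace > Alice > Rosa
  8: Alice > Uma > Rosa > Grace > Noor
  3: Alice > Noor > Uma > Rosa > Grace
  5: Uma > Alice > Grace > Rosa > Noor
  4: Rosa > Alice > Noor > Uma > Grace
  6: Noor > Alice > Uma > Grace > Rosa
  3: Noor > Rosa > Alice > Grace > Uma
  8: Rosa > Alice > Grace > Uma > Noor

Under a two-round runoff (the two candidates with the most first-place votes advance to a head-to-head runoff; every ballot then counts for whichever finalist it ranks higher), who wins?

Round 1 first-place votes: Uma 5, Noor 15, Alice 11, Rosa 12, Grace 0. Noor and Rosa advance.
Runoff: Noor is ranked above Rosa on 18 ballots, Rosa above Noor on 25.

Rosa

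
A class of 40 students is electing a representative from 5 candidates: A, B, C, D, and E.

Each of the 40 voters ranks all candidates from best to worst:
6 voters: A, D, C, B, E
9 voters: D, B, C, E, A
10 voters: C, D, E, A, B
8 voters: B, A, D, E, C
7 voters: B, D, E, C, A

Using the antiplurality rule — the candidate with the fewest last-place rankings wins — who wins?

Last-place votes: A 16, B 10, C 8, D 0, E 6.

D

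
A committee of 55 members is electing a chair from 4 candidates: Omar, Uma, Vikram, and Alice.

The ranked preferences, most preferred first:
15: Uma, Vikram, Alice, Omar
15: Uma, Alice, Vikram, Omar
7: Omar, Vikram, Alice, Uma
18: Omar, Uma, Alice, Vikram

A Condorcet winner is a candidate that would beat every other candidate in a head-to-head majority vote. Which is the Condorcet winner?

Uma vs Omar: 30–25
Uma vs Vikram: 48–7
Uma vs Alice: 48–7
Uma beats every other candidate.

Uma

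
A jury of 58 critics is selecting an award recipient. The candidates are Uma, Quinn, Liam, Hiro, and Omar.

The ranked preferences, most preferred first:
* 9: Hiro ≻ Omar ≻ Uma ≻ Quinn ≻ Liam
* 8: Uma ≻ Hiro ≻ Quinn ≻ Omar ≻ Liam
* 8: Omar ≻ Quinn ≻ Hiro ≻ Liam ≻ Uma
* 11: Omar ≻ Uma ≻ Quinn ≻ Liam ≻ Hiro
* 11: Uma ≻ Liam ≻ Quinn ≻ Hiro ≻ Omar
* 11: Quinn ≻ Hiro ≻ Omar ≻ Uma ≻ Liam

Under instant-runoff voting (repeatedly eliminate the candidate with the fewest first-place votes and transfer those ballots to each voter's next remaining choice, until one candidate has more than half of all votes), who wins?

Round 1: Uma 19, Quinn 11, Liam 0, Hiro 9, Omar 19. Liam eliminated.
Round 2: Uma 19, Quinn 11, Hiro 9, Omar 19. Hiro eliminated.
Round 3: Uma 19, Quinn 11, Omar 28. Quinn eliminated.
Round 4: Uma 19, Omar 39. Omar has a majority (≥30).

Omar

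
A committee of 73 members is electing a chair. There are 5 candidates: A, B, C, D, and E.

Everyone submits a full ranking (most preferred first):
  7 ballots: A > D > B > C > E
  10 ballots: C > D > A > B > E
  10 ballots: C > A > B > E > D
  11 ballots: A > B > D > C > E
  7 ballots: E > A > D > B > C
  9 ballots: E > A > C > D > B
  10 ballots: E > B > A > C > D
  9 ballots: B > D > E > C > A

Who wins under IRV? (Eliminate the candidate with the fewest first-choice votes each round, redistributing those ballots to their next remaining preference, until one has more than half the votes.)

C

Round 1: A 18, B 9, C 20, D 0, E 26. D eliminated.
Round 2: A 18, B 9, C 20, E 26. B eliminated.
Round 3: A 18, C 20, E 35. A eliminated.
Round 4: C 38, E 35. C has a majority (≥37).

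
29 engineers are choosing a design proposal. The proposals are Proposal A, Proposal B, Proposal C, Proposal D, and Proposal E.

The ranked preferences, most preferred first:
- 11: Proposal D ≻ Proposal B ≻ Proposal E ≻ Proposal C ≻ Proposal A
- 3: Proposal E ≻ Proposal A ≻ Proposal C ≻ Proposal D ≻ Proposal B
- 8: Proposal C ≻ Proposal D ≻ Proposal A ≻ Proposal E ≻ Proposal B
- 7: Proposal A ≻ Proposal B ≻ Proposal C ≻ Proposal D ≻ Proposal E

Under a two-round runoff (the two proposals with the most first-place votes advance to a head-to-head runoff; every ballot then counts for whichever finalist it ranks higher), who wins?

Round 1 first-place votes: Proposal A 7, Proposal B 0, Proposal C 8, Proposal D 11, Proposal E 3. Proposal D and Proposal C advance.
Runoff: Proposal D is ranked above Proposal C on 11 ballots, Proposal C above Proposal D on 18.

Proposal C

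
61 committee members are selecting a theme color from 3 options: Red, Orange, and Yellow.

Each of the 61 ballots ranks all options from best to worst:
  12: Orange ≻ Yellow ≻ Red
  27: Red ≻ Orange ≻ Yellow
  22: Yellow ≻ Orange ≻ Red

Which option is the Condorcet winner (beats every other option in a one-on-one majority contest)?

Orange vs Red: 34–27
Orange vs Yellow: 39–22
Orange beats every other option.

Orange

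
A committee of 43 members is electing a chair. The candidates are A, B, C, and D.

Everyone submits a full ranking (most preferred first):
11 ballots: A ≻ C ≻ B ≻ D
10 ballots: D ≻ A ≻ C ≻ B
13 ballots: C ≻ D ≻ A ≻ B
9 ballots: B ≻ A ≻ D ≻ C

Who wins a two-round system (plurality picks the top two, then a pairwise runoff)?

A

Round 1 first-place votes: A 11, B 9, C 13, D 10. C and A advance.
Runoff: C is ranked above A on 13 ballots, A above C on 30.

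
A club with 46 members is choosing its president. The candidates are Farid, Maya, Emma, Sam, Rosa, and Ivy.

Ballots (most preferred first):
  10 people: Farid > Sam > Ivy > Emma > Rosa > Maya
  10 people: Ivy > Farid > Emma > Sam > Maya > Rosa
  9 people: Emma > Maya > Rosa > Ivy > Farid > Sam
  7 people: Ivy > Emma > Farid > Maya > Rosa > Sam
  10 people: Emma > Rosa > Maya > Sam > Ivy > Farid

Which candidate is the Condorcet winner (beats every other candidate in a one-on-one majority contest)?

Ivy

Ivy vs Farid: 36–10
Ivy vs Maya: 27–19
Ivy vs Emma: 27–19
Ivy vs Sam: 26–20
Ivy vs Rosa: 27–19
Ivy beats every other candidate.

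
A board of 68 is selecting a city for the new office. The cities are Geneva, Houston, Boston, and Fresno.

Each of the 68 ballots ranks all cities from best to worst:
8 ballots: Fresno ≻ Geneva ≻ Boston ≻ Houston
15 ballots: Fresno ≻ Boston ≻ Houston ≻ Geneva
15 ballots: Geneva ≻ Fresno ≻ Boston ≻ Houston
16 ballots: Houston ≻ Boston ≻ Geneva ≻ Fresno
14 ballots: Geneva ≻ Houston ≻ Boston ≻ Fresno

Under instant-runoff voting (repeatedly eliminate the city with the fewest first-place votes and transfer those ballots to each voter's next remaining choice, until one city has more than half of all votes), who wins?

Geneva

Round 1: Geneva 29, Houston 16, Boston 0, Fresno 23. Boston eliminated.
Round 2: Geneva 29, Houston 16, Fresno 23. Houston eliminated.
Round 3: Geneva 45, Fresno 23. Geneva has a majority (≥35).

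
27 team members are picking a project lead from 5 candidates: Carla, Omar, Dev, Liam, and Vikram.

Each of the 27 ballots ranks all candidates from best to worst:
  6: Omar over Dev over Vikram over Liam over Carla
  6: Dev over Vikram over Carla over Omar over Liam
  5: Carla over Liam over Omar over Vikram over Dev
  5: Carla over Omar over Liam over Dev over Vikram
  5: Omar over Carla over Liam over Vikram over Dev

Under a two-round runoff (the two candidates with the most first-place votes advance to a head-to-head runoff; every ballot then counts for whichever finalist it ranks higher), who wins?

Carla

Round 1 first-place votes: Carla 10, Omar 11, Dev 6, Liam 0, Vikram 0. Omar and Carla advance.
Runoff: Omar is ranked above Carla on 11 ballots, Carla above Omar on 16.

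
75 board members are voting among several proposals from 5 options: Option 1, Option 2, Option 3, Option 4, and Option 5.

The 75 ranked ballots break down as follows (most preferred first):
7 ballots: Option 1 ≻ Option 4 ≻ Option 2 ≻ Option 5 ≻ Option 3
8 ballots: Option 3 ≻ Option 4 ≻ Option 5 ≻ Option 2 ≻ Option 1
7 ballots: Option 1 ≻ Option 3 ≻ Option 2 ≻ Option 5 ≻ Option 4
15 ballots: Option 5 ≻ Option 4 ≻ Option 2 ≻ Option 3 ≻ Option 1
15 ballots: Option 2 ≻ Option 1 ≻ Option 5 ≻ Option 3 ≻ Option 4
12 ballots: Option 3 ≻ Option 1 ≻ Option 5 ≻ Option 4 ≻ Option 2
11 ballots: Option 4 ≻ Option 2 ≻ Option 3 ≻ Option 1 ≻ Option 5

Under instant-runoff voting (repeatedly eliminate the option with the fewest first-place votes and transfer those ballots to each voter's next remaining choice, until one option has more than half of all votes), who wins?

Option 2

Round 1: Option 1 14, Option 2 15, Option 3 20, Option 4 11, Option 5 15. Option 4 eliminated.
Round 2: Option 1 14, Option 2 26, Option 3 20, Option 5 15. Option 1 eliminated.
Round 3: Option 2 33, Option 3 27, Option 5 15. Option 5 eliminated.
Round 4: Option 2 48, Option 3 27. Option 2 has a majority (≥38).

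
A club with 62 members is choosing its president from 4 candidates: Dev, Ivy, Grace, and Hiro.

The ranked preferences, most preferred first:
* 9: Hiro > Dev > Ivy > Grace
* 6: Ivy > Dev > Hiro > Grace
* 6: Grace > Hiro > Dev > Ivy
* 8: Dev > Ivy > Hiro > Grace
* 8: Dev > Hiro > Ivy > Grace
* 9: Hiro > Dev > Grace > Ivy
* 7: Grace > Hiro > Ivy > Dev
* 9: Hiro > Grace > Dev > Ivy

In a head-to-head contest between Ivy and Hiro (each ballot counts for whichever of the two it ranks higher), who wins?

Hiro

Ivy is ranked above Hiro on 14 ballots; Hiro above Ivy on 48.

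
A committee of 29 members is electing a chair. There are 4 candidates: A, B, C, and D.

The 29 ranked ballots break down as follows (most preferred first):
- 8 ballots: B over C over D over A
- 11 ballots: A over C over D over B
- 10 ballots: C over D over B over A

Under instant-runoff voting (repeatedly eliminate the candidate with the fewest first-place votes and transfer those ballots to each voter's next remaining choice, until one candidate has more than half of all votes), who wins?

Round 1: A 11, B 8, C 10, D 0. D eliminated.
Round 2: A 11, B 8, C 10. B eliminated.
Round 3: A 11, C 18. C has a majority (≥15).

C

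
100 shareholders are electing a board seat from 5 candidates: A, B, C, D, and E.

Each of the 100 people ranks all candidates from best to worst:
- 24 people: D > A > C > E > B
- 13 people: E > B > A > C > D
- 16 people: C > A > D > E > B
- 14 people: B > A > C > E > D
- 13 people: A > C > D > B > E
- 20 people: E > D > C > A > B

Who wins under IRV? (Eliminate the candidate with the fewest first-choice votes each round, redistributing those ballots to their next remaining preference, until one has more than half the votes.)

C

Round 1: A 13, B 14, C 16, D 24, E 33. A eliminated.
Round 2: B 14, C 29, D 24, E 33. B eliminated.
Round 3: C 43, D 24, E 33. D eliminated.
Round 4: C 67, E 33. C has a majority (≥51).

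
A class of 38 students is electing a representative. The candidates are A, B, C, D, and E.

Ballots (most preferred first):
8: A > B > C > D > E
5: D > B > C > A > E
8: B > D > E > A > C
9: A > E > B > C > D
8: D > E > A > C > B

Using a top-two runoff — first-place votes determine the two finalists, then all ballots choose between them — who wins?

Round 1 first-place votes: A 17, B 8, C 0, D 13, E 0. A and D advance.
Runoff: A is ranked above D on 17 ballots, D above A on 21.

D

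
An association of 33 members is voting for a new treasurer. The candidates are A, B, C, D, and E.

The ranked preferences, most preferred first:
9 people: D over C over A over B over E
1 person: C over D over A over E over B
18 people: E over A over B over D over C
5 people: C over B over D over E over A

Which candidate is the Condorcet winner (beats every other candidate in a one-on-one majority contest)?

E vs A: 23–10
E vs B: 19–14
E vs C: 18–15
E vs D: 18–15
E beats every other candidate.

E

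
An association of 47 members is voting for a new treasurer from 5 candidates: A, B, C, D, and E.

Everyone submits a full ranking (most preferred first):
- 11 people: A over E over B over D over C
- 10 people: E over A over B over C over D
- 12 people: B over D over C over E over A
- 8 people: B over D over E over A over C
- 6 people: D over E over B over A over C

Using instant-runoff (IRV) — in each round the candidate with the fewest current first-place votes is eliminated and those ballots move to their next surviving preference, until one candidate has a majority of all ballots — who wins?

Round 1: A 11, B 20, C 0, D 6, E 10. C eliminated.
Round 2: A 11, B 20, D 6, E 10. D eliminated.
Round 3: A 11, B 20, E 16. A eliminated.
Round 4: B 20, E 27. E has a majority (≥24).

E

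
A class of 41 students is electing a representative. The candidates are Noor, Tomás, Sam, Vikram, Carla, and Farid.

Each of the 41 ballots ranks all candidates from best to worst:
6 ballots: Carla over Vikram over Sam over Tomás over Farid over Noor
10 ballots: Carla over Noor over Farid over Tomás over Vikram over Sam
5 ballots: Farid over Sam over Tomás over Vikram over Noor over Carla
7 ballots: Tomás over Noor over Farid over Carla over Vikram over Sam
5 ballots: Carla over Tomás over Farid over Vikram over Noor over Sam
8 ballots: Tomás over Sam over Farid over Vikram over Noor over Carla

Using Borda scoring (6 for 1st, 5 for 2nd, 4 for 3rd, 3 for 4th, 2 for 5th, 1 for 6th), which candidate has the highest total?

Tomás

Noor: 6×1 + 10×5 + 5×2 + 7×5 + 5×2 + 8×2 = 127
Tomás: 6×3 + 10×3 + 5×4 + 7×6 + 5×5 + 8×6 = 183
Sam: 6×4 + 10×1 + 5×5 + 7×1 + 5×1 + 8×5 = 111
Vikram: 6×5 + 10×2 + 5×3 + 7×2 + 5×3 + 8×3 = 118
Carla: 6×6 + 10×6 + 5×1 + 7×3 + 5×6 + 8×1 = 160
Farid: 6×2 + 10×4 + 5×6 + 7×4 + 5×4 + 8×4 = 162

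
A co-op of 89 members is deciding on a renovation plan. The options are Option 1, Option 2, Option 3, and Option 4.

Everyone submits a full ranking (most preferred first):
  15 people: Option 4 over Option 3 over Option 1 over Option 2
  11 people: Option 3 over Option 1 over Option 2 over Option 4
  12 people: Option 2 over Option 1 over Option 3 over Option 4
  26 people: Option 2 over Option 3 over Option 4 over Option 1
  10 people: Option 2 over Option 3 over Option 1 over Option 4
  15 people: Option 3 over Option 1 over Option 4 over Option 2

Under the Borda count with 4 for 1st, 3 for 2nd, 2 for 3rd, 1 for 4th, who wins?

Option 1: 15×2 + 11×3 + 12×3 + 26×1 + 10×2 + 15×3 = 190
Option 2: 15×1 + 11×2 + 12×4 + 26×4 + 10×4 + 15×1 = 244
Option 3: 15×3 + 11×4 + 12×2 + 26×3 + 10×3 + 15×4 = 281
Option 4: 15×4 + 11×1 + 12×1 + 26×2 + 10×1 + 15×2 = 175

Option 3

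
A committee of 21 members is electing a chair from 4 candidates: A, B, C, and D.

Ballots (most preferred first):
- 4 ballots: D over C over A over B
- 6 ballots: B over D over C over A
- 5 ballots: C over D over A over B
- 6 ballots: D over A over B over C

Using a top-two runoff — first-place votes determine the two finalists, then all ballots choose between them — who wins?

Round 1 first-place votes: A 0, B 6, C 5, D 10. D and B advance.
Runoff: D is ranked above B on 15 ballots, B above D on 6.

D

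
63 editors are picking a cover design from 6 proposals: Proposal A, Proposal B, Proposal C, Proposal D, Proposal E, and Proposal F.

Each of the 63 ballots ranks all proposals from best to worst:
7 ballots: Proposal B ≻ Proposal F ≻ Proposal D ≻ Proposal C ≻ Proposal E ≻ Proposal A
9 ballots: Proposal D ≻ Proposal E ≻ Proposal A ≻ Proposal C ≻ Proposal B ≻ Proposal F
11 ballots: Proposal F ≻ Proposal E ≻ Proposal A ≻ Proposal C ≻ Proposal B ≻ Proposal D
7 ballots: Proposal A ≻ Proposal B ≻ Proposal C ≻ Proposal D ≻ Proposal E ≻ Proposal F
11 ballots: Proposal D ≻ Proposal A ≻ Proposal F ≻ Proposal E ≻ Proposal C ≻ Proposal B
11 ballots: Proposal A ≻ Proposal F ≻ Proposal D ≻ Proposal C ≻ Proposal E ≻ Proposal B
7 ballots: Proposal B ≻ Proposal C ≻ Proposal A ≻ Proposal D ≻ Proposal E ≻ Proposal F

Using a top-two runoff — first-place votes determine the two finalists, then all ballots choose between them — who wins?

Proposal A

Round 1 first-place votes: Proposal A 18, Proposal B 14, Proposal C 0, Proposal D 20, Proposal E 0, Proposal F 11. Proposal D and Proposal A advance.
Runoff: Proposal D is ranked above Proposal A on 27 ballots, Proposal A above Proposal D on 36.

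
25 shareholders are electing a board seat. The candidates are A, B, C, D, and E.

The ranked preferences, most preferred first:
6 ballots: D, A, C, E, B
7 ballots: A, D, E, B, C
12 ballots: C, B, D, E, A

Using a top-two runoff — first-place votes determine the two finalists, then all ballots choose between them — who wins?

Round 1 first-place votes: A 7, B 0, C 12, D 6, E 0. C and A advance.
Runoff: C is ranked above A on 12 ballots, A above C on 13.

A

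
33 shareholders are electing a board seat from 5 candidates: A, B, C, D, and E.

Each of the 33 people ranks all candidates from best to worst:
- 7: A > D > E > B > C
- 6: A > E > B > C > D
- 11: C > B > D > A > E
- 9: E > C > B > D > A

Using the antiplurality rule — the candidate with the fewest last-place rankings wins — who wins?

Last-place votes: A 9, B 0, C 7, D 6, E 11.

B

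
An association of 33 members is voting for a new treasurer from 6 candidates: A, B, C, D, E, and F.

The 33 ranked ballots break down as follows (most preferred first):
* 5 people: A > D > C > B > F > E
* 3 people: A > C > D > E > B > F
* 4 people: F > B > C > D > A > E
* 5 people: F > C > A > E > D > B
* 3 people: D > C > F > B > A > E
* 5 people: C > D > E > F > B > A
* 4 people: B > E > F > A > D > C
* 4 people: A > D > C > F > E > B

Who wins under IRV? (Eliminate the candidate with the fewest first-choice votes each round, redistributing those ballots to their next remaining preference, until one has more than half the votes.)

F

Round 1: A 12, B 4, C 5, D 3, E 0, F 9. E eliminated.
Round 2: A 12, B 4, C 5, D 3, F 9. D eliminated.
Round 3: A 12, B 4, C 8, F 9. B eliminated.
Round 4: A 12, C 8, F 13. C eliminated.
Round 5: A 12, F 21. F has a majority (≥17).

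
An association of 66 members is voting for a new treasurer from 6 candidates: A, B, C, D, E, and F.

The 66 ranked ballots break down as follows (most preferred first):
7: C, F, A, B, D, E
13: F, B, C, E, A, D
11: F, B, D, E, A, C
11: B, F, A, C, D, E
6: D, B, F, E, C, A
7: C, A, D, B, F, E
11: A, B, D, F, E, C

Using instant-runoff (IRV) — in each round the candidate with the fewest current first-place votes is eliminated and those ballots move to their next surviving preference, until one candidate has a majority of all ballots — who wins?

Round 1: A 11, B 11, C 14, D 6, E 0, F 24. E eliminated.
Round 2: A 11, B 11, C 14, D 6, F 24. D eliminated.
Round 3: A 11, B 17, C 14, F 24. A eliminated.
Round 4: B 28, C 14, F 24. C eliminated.
Round 5: B 35, F 31. B has a majority (≥34).

B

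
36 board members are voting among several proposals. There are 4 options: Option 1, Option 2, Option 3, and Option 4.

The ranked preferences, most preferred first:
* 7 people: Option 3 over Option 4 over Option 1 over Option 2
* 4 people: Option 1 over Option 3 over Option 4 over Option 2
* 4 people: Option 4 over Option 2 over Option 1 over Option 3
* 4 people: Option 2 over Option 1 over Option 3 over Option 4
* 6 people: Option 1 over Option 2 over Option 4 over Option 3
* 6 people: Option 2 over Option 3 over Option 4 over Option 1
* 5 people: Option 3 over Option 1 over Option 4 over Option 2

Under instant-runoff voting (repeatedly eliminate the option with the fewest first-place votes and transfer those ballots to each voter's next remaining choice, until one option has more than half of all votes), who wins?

Option 2

Round 1: Option 1 10, Option 2 10, Option 3 12, Option 4 4. Option 4 eliminated.
Round 2: Option 1 10, Option 2 14, Option 3 12. Option 1 eliminated.
Round 3: Option 2 20, Option 3 16. Option 2 has a majority (≥19).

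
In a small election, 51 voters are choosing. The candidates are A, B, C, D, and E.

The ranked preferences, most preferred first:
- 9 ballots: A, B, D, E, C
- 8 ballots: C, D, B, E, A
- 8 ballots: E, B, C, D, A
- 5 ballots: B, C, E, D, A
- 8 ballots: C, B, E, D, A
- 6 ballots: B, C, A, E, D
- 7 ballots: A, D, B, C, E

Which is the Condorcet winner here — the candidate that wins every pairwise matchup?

B vs A: 35–16
B vs C: 35–16
B vs D: 36–15
B vs E: 43–8
B beats every other candidate.

B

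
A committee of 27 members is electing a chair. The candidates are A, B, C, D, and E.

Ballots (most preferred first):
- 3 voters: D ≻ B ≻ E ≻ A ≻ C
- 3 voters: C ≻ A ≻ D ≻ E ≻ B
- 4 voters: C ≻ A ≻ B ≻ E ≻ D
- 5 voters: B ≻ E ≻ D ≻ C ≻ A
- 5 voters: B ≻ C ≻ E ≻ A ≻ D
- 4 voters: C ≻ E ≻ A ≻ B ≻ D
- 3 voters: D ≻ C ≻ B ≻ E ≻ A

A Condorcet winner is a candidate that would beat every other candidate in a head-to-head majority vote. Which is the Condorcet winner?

C vs A: 24–3
C vs B: 14–13
C vs D: 16–11
C vs E: 19–8
C beats every other candidate.

C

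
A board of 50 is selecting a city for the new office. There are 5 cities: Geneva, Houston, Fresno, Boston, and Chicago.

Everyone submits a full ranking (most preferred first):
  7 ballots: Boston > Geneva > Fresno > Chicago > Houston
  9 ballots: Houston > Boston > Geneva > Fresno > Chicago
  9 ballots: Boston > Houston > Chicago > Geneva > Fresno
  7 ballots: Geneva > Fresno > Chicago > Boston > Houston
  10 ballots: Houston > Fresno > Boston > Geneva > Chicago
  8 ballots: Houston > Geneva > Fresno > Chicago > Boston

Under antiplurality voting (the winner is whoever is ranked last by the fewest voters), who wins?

Geneva

Last-place votes: Geneva 0, Houston 14, Fresno 9, Boston 8, Chicago 19.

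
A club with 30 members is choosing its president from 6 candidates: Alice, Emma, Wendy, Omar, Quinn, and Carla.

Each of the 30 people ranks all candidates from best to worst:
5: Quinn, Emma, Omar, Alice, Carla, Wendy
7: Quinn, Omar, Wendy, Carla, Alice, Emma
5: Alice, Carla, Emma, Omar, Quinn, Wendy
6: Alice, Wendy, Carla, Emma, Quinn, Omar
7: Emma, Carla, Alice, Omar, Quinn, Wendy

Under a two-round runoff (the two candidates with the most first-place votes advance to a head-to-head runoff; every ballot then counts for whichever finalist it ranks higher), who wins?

Round 1 first-place votes: Alice 11, Emma 7, Wendy 0, Omar 0, Quinn 12, Carla 0. Quinn and Alice advance.
Runoff: Quinn is ranked above Alice on 12 ballots, Alice above Quinn on 18.

Alice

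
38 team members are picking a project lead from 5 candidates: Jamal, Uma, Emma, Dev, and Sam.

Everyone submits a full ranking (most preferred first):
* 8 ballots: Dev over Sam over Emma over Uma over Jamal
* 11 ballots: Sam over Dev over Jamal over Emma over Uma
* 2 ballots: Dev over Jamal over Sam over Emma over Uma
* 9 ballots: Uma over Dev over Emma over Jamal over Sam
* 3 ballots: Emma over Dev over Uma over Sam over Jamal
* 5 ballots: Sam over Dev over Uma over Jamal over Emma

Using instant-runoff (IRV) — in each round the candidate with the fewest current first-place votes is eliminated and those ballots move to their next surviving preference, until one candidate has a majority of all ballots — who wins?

Round 1: Jamal 0, Uma 9, Emma 3, Dev 10, Sam 16. Jamal eliminated.
Round 2: Uma 9, Emma 3, Dev 10, Sam 16. Emma eliminated.
Round 3: Uma 9, Dev 13, Sam 16. Uma eliminated.
Round 4: Dev 22, Sam 16. Dev has a majority (≥20).

Dev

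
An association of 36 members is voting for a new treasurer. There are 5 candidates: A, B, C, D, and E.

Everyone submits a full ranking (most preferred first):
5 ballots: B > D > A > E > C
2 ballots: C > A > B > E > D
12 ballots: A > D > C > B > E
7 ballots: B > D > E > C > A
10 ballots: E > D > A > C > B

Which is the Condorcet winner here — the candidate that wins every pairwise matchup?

D

D vs A: 22–14
D vs B: 22–14
D vs C: 34–2
D vs E: 24–12
D beats every other candidate.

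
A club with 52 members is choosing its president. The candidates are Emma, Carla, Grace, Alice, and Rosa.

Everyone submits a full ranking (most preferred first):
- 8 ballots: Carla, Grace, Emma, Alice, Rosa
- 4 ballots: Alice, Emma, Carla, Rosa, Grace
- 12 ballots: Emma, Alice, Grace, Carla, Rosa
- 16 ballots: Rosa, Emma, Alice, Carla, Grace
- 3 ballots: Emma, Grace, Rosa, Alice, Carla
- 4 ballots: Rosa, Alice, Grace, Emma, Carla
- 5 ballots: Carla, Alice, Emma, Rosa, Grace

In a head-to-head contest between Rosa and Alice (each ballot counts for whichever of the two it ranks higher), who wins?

Alice

Rosa is ranked above Alice on 23 ballots; Alice above Rosa on 29.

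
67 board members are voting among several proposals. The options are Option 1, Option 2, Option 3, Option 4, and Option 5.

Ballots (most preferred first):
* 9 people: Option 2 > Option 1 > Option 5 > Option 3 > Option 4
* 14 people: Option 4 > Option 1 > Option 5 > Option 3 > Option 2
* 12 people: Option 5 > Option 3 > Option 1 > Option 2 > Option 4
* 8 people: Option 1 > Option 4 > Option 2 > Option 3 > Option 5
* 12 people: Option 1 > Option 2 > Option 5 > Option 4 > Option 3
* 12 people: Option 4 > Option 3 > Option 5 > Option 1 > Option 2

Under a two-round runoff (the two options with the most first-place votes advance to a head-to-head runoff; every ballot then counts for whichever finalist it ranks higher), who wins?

Round 1 first-place votes: Option 1 20, Option 2 9, Option 3 0, Option 4 26, Option 5 12. Option 4 and Option 1 advance.
Runoff: Option 4 is ranked above Option 1 on 26 ballots, Option 1 above Option 4 on 41.

Option 1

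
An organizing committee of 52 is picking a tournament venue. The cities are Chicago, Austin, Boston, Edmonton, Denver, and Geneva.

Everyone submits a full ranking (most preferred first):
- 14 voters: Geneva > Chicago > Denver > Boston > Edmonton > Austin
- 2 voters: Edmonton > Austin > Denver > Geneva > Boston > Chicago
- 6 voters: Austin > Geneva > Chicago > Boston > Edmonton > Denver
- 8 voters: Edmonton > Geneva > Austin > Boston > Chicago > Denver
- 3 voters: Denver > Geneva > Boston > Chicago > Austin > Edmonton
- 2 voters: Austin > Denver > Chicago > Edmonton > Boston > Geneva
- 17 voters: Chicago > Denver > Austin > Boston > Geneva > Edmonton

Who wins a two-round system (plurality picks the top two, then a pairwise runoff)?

Geneva

Round 1 first-place votes: Chicago 17, Austin 8, Boston 0, Edmonton 10, Denver 3, Geneva 14. Chicago and Geneva advance.
Runoff: Chicago is ranked above Geneva on 19 ballots, Geneva above Chicago on 33.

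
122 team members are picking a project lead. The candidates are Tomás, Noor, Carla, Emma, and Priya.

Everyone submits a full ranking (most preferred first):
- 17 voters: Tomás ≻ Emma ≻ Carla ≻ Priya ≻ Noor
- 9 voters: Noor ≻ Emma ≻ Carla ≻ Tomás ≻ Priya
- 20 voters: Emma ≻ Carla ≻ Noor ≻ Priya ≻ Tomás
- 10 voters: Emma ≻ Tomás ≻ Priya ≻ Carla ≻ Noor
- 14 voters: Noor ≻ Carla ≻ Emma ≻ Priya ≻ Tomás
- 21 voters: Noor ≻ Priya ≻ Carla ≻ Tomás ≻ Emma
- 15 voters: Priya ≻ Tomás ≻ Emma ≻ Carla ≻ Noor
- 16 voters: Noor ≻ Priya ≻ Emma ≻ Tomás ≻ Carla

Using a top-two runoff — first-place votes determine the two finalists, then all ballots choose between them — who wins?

Emma

Round 1 first-place votes: Tomás 17, Noor 60, Carla 0, Emma 30, Priya 15. Noor and Emma advance.
Runoff: Noor is ranked above Emma on 60 ballots, Emma above Noor on 62.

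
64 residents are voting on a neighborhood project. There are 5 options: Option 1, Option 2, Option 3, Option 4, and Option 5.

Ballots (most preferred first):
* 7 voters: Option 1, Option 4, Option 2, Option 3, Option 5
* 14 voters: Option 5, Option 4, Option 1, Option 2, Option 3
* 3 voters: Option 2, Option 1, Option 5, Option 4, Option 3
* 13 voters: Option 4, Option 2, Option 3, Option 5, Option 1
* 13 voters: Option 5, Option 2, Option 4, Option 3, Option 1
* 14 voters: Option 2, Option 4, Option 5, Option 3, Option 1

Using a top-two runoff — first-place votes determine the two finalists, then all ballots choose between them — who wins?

Round 1 first-place votes: Option 1 7, Option 2 17, Option 3 0, Option 4 13, Option 5 27. Option 5 and Option 2 advance.
Runoff: Option 5 is ranked above Option 2 on 27 ballots, Option 2 above Option 5 on 37.

Option 2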